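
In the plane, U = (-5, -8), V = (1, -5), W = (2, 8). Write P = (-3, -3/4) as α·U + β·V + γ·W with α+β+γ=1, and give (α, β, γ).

Signed area of the reference triangle: [UVW] = ½·((-5)·(-5−8) + 1·(8−(-8)) + 2·(-8−(-5))) = ½·(65 + 16 − 6) = 75/2.
[PVW] = ½·((-3)·(-5−8) + 1·(8−(-3/4)) + 2·(-3/4−(-5))) = ½·(39 + 35/4 + 17/2) = 225/8, so the U-coordinate is (225/8)/(75/2) = 3/4.
[UPW] = ½·((-5)·(-3/4−8) + (-3)·(8−(-8)) + 2·(-8−(-3/4))) = ½·(175/4 − 48 − 29/2) = -75/8, so the V-coordinate is -1/4.
[UVP] = ½·((-5)·(-5−(-3/4)) + 1·(-3/4−(-8)) + (-3)·(-8−(-5))) = ½·(85/4 + 29/4 + 9) = 75/4, so the W-coordinate is 1/2.

(3/4, -1/4, 1/2)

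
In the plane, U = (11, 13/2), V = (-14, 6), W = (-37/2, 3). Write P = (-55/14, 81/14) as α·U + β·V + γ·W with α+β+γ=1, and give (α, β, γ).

Signed area of the reference triangle: [UVW] = ½·(11·(6−3) + (-14)·(3−(13/2)) + (-37/2)·(13/2−6)) = ½·(33 + 49 − 37/4) = 291/8.
[PVW] = ½·((-55/14)·(6−3) + (-14)·(3−(81/14)) + (-37/2)·(81/14−6)) = ½·(-165/14 + 39 + 111/28) = 873/56, so the U-coordinate is (873/56)/(291/8) = 3/7.
[UPW] = ½·(11·(81/14−3) + (-55/14)·(3−(13/2)) + (-37/2)·(13/2−(81/14))) = ½·(429/14 + 55/4 − 185/14) = 873/56, so the V-coordinate is 3/7.
[UVP] = ½·(11·(6−(81/14)) + (-14)·(81/14−(13/2)) + (-55/14)·(13/2−6)) = ½·(33/14 + 10 − 55/28) = 291/56, so the W-coordinate is 1/7.
Check: 3/7 + 3/7 + 1/7 = 1.

(3/7, 3/7, 1/7)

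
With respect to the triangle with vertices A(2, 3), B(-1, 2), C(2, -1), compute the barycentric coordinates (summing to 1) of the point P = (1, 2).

(1/2, 1/3, 1/6)

Signed area of the reference triangle: [ABC] = ½·(2·(2−(-1)) + (-1)·(-1−3) + 2·(3−2)) = ½·(6 + 4 + 2) = 6.
[PBC] = ½·(1·(2−(-1)) + (-1)·(-1−2) + 2·(2−2)) = ½·(3 + 3 + 0) = 3, so the A-coordinate is 3/6 = 1/2.
[APC] = ½·(2·(2−(-1)) + 1·(-1−3) + 2·(3−2)) = ½·(6 − 4 + 2) = 2, so the B-coordinate is 1/3.
[ABP] = ½·(2·(2−2) + (-1)·(2−3) + 1·(3−2)) = ½·(0 + 1 + 1) = 1, so the C-coordinate is 1/6.
Check: 1/2 + 1/3 + 1/6 = 1.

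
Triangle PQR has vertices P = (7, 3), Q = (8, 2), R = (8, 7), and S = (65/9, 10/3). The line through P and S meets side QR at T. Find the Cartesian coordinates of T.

(8, 9/2)

Barycentric coordinates of S with respect to PQR: (7/9, 1/9, 1/9).
On side QR the P-coordinate is zero; dropping S's P-weight 7/9 and renormalizing the remaining 1/9 : 1/9 gives weights 1/2, 1/2 on Q, R.
T = (1/2)·(8, 2) + (1/2)·(8, 7) = (8, 9/2).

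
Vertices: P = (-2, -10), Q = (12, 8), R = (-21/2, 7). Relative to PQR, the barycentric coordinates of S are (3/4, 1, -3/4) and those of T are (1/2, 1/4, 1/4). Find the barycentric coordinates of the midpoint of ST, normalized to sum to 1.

(5/8, 5/8, -1/4)

Since both coordinate triples sum to 1, the midpoint's barycentrics are the componentwise average.
(3/4+1/2)/2 = 5/8; similarly 5/8 and -1/4.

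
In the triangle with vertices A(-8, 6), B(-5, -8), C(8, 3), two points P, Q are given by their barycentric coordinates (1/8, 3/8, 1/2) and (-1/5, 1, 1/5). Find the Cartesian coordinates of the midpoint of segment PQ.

(-27/80, -187/40)

Barycentric coordinates of the midpoint are the average: (-3/80, 11/16, 7/20).
Converting: (-3/80)·A + (11/16)·B + (7/20)·C = (-27/80, -187/40).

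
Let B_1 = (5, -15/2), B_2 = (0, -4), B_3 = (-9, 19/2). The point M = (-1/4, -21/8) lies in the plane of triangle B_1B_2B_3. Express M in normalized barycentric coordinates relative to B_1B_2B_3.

(1/4, 7/12, 1/6)

Signed area of the reference triangle: [B_1B_2B_3] = ½·(5·(-4−(19/2)) + 0·(19/2−(-15/2)) + (-9)·(-15/2−(-4))) = ½·(-135/2 + 0 + 63/2) = -18.
[MB_2B_3] = ½·((-1/4)·(-4−(19/2)) + 0·(19/2−(-21/8)) + (-9)·(-21/8−(-4))) = ½·(27/8 + 0 − 99/8) = -9/2, so the B_1-coordinate is (-9/2)/(-18) = 1/4.
[B_1MB_3] = ½·(5·(-21/8−(19/2)) + (-1/4)·(19/2−(-15/2)) + (-9)·(-15/2−(-21/8))) = ½·(-485/8 − 17/4 + 351/8) = -21/2, so the B_2-coordinate is 7/12.
[B_1B_2M] = ½·(5·(-4−(-21/8)) + 0·(-21/8−(-15/2)) + (-1/4)·(-15/2−(-4))) = ½·(-55/8 + 0 + 7/8) = -3, so the B_3-coordinate is 1/6.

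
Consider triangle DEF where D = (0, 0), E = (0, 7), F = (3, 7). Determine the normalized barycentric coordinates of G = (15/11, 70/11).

(1/11, 5/11, 5/11)

Signed area of the reference triangle: [DEF] = ½·(0·(7−7) + 0·(7−0) + 3·(0−7)) = ½·(0 + 0 − 21) = -21/2.
[GEF] = ½·((15/11)·(7−7) + 0·(7−(70/11)) + 3·(70/11−7)) = ½·(0 + 0 − 21/11) = -21/22, so the D-coordinate is (-21/22)/(-21/2) = 1/11.
[DGF] = ½·(0·(70/11−7) + (15/11)·(7−0) + 3·(0−(70/11))) = ½·(0 + 105/11 − 210/11) = -105/22, so the E-coordinate is 5/11.
[DEG] = ½·(0·(7−(70/11)) + 0·(70/11−0) + (15/11)·(0−7)) = ½·(0 + 0 − 105/11) = -105/22, so the F-coordinate is 5/11.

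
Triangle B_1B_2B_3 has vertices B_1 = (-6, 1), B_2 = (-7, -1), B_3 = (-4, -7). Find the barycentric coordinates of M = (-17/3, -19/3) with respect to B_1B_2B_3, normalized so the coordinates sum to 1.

(-2/3, 1, 2/3)

Signed area of the reference triangle: [B_1B_2B_3] = ½·((-6)·(-1−(-7)) + (-7)·(-7−1) + (-4)·(1−(-1))) = ½·(-36 + 56 − 8) = 6.
[MB_2B_3] = ½·((-17/3)·(-1−(-7)) + (-7)·(-7−(-19/3)) + (-4)·(-19/3−(-1))) = ½·(-34 + 14/3 + 64/3) = -4, so the B_1-coordinate is (-4)/6 = -2/3.
[B_1MB_3] = ½·((-6)·(-19/3−(-7)) + (-17/3)·(-7−1) + (-4)·(1−(-19/3))) = ½·(-4 + 136/3 − 88/3) = 6, so the B_2-coordinate is 1.
[B_1B_2M] = ½·((-6)·(-1−(-19/3)) + (-7)·(-19/3−1) + (-17/3)·(1−(-1))) = ½·(-32 + 154/3 − 34/3) = 4, so the B_3-coordinate is 2/3.
Check: -2/3 + 1 + 2/3 = 1.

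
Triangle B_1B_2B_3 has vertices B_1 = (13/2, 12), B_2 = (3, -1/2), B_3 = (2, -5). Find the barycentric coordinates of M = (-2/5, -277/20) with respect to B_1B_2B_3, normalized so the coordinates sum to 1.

Signed area of the reference triangle: [B_1B_2B_3] = ½·((13/2)·(-1/2−(-5)) + 3·(-5−12) + 2·(12−(-1/2))) = ½·(117/4 − 51 + 25) = 13/8.
[MB_2B_3] = ½·((-2/5)·(-1/2−(-5)) + 3·(-5−(-277/20)) + 2·(-277/20−(-1/2))) = ½·(-9/5 + 531/20 − 267/10) = -39/40, so the B_1-coordinate is (-39/40)/(13/8) = -3/5.
[B_1MB_3] = ½·((13/2)·(-277/20−(-5)) + (-2/5)·(-5−12) + 2·(12−(-277/20))) = ½·(-2301/40 + 34/5 + 517/10) = 39/80, so the B_2-coordinate is 3/10.
[B_1B_2M] = ½·((13/2)·(-1/2−(-277/20)) + 3·(-277/20−12) + (-2/5)·(12−(-1/2))) = ½·(3471/40 − 1551/20 − 5) = 169/80, so the B_3-coordinate is 13/10.

(-3/5, 3/10, 13/10)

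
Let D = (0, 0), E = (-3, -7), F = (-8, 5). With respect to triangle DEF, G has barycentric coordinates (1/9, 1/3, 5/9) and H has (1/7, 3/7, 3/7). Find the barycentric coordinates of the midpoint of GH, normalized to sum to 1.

Since both coordinate triples sum to 1, the midpoint's barycentrics are the componentwise average.
(1/9+1/7)/2 = 8/63; similarly 8/21 and 31/63.

(8/63, 8/21, 31/63)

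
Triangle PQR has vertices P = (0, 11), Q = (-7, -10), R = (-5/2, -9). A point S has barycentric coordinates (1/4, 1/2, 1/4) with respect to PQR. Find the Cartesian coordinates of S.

S = (1/4)·P + (1/2)·Q + (1/4)·R.
x-coordinate: (1/4)·0 + (1/2)·(-7) + (1/4)·(-5/2) = -33/8.
y-coordinate: (1/4)·11 + (1/2)·(-10) + (1/4)·(-9) = -9/2.

(-33/8, -9/2)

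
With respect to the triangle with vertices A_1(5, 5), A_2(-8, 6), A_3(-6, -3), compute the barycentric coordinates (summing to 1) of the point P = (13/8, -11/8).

(5/8, -3/8, 3/4)

Signed area of the reference triangle: [A_1A_2A_3] = ½·(5·(6−(-3)) + (-8)·(-3−5) + (-6)·(5−6)) = ½·(45 + 64 + 6) = 115/2.
[PA_2A_3] = ½·((13/8)·(6−(-3)) + (-8)·(-3−(-11/8)) + (-6)·(-11/8−6)) = ½·(117/8 + 13 + 177/4) = 575/16, so the A_1-coordinate is (575/16)/(115/2) = 5/8.
[A_1PA_3] = ½·(5·(-11/8−(-3)) + (13/8)·(-3−5) + (-6)·(5−(-11/8))) = ½·(65/8 − 13 − 153/4) = -345/16, so the A_2-coordinate is -3/8.
[A_1A_2P] = ½·(5·(6−(-11/8)) + (-8)·(-11/8−5) + (13/8)·(5−6)) = ½·(295/8 + 51 − 13/8) = 345/8, so the A_3-coordinate is 3/4.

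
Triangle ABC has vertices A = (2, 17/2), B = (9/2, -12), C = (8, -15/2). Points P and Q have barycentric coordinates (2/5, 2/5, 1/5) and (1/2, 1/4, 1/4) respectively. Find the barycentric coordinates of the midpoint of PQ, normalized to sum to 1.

Since both coordinate triples sum to 1, the midpoint's barycentrics are the componentwise average.
(2/5+1/2)/2 = 9/20; similarly 13/40 and 9/40.

(9/20, 13/40, 9/40)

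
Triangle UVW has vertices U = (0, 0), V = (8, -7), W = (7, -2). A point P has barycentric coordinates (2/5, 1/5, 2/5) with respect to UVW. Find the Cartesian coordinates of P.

(22/5, -11/5)

P = (2/5)·U + (1/5)·V + (2/5)·W.
x-coordinate: (2/5)·0 + (1/5)·8 + (2/5)·7 = 22/5.
y-coordinate: (2/5)·0 + (1/5)·(-7) + (2/5)·(-2) = -11/5.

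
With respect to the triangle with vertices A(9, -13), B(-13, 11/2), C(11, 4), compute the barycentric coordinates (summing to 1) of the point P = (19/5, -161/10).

(6/5, 1/5, -2/5)

Signed area of the reference triangle: [ABC] = ½·(9·(11/2−4) + (-13)·(4−(-13)) + 11·(-13−(11/2))) = ½·(27/2 − 221 − 407/2) = -411/2.
[PBC] = ½·((19/5)·(11/2−4) + (-13)·(4−(-161/10)) + 11·(-161/10−(11/2))) = ½·(57/10 − 2613/10 − 1188/5) = -1233/5, so the A-coordinate is (-1233/5)/(-411/2) = 6/5.
[APC] = ½·(9·(-161/10−4) + (19/5)·(4−(-13)) + 11·(-13−(-161/10))) = ½·(-1809/10 + 323/5 + 341/10) = -411/10, so the B-coordinate is 1/5.
[ABP] = ½·(9·(11/2−(-161/10)) + (-13)·(-161/10−(-13)) + (19/5)·(-13−(11/2))) = ½·(972/5 + 403/10 − 703/10) = 411/5, so the C-coordinate is -2/5.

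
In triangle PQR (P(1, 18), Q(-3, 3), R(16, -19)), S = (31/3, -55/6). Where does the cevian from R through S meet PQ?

(-1, 21/2)

Barycentric coordinates of S with respect to PQR: (1/6, 1/6, 2/3).
On side PQ the R-coordinate is zero; dropping S's R-weight 2/3 and renormalizing the remaining 1/6 : 1/6 gives weights 1/2, 1/2 on P, Q.
T = (1/2)·(1, 18) + (1/2)·(-3, 3) = (-1, 21/2).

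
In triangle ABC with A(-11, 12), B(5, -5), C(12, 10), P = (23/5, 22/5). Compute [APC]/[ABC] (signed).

2/5

[ABC] = ½·((-11)·(-5−10) + 5·(10−12) + 12·(12−(-5))) = ½·(165 − 10 + 204) = 359/2.
[APC] = ½·((-11)·(22/5−10) + (23/5)·(10−12) + 12·(12−(22/5))) = ½·(308/5 − 46/5 + 456/5) = 359/5, so the ratio is (359/5)/(359/2) = 2/5.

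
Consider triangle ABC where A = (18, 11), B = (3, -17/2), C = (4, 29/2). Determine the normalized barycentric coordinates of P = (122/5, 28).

Signed area of the reference triangle: [ABC] = ½·(18·(-17/2−(29/2)) + 3·(29/2−11) + 4·(11−(-17/2))) = ½·(-414 + 21/2 + 78) = -651/4.
[PBC] = ½·((122/5)·(-17/2−(29/2)) + 3·(29/2−28) + 4·(28−(-17/2))) = ½·(-2806/5 − 81/2 + 146) = -4557/20, so the A-coordinate is (-4557/20)/(-651/4) = 7/5.
[APC] = ½·(18·(28−(29/2)) + (122/5)·(29/2−11) + 4·(11−28)) = ½·(243 + 427/5 − 68) = 651/5, so the B-coordinate is -4/5.
[ABP] = ½·(18·(-17/2−28) + 3·(28−11) + (122/5)·(11−(-17/2))) = ½·(-657 + 51 + 2379/5) = -651/10, so the C-coordinate is 2/5.
Check: 7/5 − 4/5 + 2/5 = 1.

(7/5, -4/5, 2/5)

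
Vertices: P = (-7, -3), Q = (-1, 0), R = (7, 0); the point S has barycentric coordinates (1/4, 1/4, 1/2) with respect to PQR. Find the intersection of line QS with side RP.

Line QS meets RP where the Q-coordinate vanishes; zeroing S's Q-weight and renormalizing leaves R, P-weights 1/2 : 1/4 → (2/3, 1/3).
So T = (2/3)·R + (1/3)·P = (7/3, -1).

(7/3, -1)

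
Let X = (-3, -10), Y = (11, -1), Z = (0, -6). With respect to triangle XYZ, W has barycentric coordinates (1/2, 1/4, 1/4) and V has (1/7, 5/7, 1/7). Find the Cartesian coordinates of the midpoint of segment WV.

(243/56, -39/8)

Barycentric coordinates of the midpoint are the average: (9/28, 27/56, 11/56).
Converting: (9/28)·X + (27/56)·Y + (11/56)·Z = (243/56, -39/8).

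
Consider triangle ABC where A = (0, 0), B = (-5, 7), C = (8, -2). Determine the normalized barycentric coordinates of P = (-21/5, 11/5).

(6/5, 1/5, -2/5)

Signed area of the reference triangle: [ABC] = ½·(0·(7−(-2)) + (-5)·(-2−0) + 8·(0−7)) = ½·(0 + 10 − 56) = -23.
[PBC] = ½·((-21/5)·(7−(-2)) + (-5)·(-2−(11/5)) + 8·(11/5−7)) = ½·(-189/5 + 21 − 192/5) = -138/5, so the A-coordinate is (-138/5)/(-23) = 6/5.
[APC] = ½·(0·(11/5−(-2)) + (-21/5)·(-2−0) + 8·(0−(11/5))) = ½·(0 + 42/5 − 88/5) = -23/5, so the B-coordinate is 1/5.
[ABP] = ½·(0·(7−(11/5)) + (-5)·(11/5−0) + (-21/5)·(0−7)) = ½·(0 − 11 + 147/5) = 46/5, so the C-coordinate is -2/5.
Check: 6/5 + 1/5 − 2/5 = 1.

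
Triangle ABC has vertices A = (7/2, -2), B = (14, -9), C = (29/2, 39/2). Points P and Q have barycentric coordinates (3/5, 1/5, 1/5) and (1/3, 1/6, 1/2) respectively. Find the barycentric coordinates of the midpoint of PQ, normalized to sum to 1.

Since both coordinate triples sum to 1, the midpoint's barycentrics are the componentwise average.
(3/5+1/3)/2 = 7/15; similarly 11/60 and 7/20.

(7/15, 11/60, 7/20)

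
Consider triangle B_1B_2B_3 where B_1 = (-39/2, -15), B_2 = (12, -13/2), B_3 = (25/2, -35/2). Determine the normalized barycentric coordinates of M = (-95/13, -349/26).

Signed area of the reference triangle: [B_1B_2B_3] = ½·((-39/2)·(-13/2−(-35/2)) + 12·(-35/2−(-15)) + (25/2)·(-15−(-13/2))) = ½·(-429/2 − 30 − 425/4) = -1403/8.
[MB_2B_3] = ½·((-95/13)·(-13/2−(-35/2)) + 12·(-35/2−(-349/26)) + (25/2)·(-349/26−(-13/2))) = ½·(-1045/13 − 636/13 − 1125/13) = -1403/13, so the B_1-coordinate is (-1403/13)/(-1403/8) = 8/13.
[B_1MB_3] = ½·((-39/2)·(-349/26−(-35/2)) + (-95/13)·(-35/2−(-15)) + (25/2)·(-15−(-349/26))) = ½·(-159/2 + 475/26 − 1025/52) = -4209/104, so the B_2-coordinate is 3/13.
[B_1B_2M] = ½·((-39/2)·(-13/2−(-349/26)) + 12·(-349/26−(-15)) + (-95/13)·(-15−(-13/2))) = ½·(-135 + 246/13 + 1615/26) = -1403/52, so the B_3-coordinate is 2/13.
Check: 8/13 + 3/13 + 2/13 = 1.

(8/13, 3/13, 2/13)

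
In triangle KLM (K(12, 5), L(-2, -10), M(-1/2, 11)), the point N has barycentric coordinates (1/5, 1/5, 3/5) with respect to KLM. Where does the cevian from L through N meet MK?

Line LN meets MK where the L-coordinate vanishes; zeroing N's L-weight and renormalizing leaves M, K-weights 3/5 : 1/5 → (3/4, 1/4).
So J = (3/4)·M + (1/4)·K = (21/8, 19/2).

(21/8, 19/2)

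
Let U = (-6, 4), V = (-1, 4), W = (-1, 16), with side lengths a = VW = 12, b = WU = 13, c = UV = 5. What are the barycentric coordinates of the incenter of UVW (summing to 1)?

(2/5, 13/30, 1/6)

The incenter has barycentric coordinates proportional to the opposite side lengths: (12 : 13 : 5).
Normalizing by 12+13+5 = 30 gives (2/5, 13/30, 1/6).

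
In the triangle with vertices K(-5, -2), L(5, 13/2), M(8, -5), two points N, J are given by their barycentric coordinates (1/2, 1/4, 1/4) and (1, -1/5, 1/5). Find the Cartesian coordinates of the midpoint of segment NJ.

(-73/40, -197/80)

Barycentric coordinates of the midpoint are the average: (3/4, 1/40, 9/40).
Converting: (3/4)·K + (1/40)·L + (9/40)·M = (-73/40, -197/80).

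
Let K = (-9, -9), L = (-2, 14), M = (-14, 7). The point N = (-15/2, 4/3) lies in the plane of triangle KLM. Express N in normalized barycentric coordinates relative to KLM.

(1/2, 1/3, 1/6)

Signed area of the reference triangle: [KLM] = ½·((-9)·(14−7) + (-2)·(7−(-9)) + (-14)·(-9−14)) = ½·(-63 − 32 + 322) = 227/2.
[NLM] = ½·((-15/2)·(14−7) + (-2)·(7−(4/3)) + (-14)·(4/3−14)) = ½·(-105/2 − 34/3 + 532/3) = 227/4, so the K-coordinate is (227/4)/(227/2) = 1/2.
[KNM] = ½·((-9)·(4/3−7) + (-15/2)·(7−(-9)) + (-14)·(-9−(4/3))) = ½·(51 − 120 + 434/3) = 227/6, so the L-coordinate is 1/3.
[KLN] = ½·((-9)·(14−(4/3)) + (-2)·(4/3−(-9)) + (-15/2)·(-9−14)) = ½·(-114 − 62/3 + 345/2) = 227/12, so the M-coordinate is 1/6.
Check: 1/2 + 1/3 + 1/6 = 1.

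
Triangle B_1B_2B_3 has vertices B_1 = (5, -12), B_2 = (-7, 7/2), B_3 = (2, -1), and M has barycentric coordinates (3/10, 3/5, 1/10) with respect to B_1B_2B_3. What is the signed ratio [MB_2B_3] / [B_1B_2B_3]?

The signed ratio [MB_2B_3]/[B_1B_2B_3] equals the barycentric coordinate of M at vertex B_1, which is 3/10.

3/10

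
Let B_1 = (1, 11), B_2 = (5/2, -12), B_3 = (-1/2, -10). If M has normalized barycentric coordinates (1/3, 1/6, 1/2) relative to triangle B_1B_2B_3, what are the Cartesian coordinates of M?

M = (1/3)·B_1 + (1/6)·B_2 + (1/2)·B_3.
x-coordinate: (1/3)·1 + (1/6)·(5/2) + (1/2)·(-1/2) = 1/2.
y-coordinate: (1/3)·11 + (1/6)·(-12) + (1/2)·(-10) = -10/3.

(1/2, -10/3)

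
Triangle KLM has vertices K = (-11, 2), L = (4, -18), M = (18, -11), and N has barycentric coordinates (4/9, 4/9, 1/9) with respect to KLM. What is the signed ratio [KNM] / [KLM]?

4/9

The signed ratio [KNM]/[KLM] equals the barycentric coordinate of N at vertex L, which is 4/9.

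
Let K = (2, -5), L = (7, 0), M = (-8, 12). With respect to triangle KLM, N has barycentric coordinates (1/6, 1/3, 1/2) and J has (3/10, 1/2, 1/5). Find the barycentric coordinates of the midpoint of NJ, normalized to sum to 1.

Since both coordinate triples sum to 1, the midpoint's barycentrics are the componentwise average.
(1/6+3/10)/2 = 7/30; similarly 5/12 and 7/20.

(7/30, 5/12, 7/20)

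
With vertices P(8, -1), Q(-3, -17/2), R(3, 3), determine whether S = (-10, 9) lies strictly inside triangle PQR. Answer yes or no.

no

Barycentric coordinates of S: (-371/163, 44/163, 490/163).
The three coordinates are negative, positive, positive; a point is interior exactly when all three are positive.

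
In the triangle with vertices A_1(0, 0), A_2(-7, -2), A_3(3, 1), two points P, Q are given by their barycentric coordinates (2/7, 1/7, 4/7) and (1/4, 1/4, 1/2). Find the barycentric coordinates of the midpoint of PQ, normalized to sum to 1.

(15/56, 11/56, 15/28)

Since both coordinate triples sum to 1, the midpoint's barycentrics are the componentwise average.
(2/7+1/4)/2 = 15/56; similarly 11/56 and 15/28.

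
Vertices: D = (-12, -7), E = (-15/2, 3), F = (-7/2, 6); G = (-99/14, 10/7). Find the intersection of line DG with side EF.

(-51/10, 24/5)

Barycentric coordinates of G with respect to DEF: (2/7, 2/7, 3/7).
On side EF the D-coordinate is zero; dropping G's D-weight 2/7 and renormalizing the remaining 2/7 : 3/7 gives weights 2/5, 3/5 on E, F.
H = (2/5)·(-15/2, 3) + (3/5)·(-7/2, 6) = (-51/10, 24/5).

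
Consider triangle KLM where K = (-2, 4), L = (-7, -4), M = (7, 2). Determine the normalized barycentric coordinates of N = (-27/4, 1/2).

Signed area of the reference triangle: [KLM] = ½·((-2)·(-4−2) + (-7)·(2−4) + 7·(4−(-4))) = ½·(12 + 14 + 56) = 41.
[NLM] = ½·((-27/4)·(-4−2) + (-7)·(2−(1/2)) + 7·(1/2−(-4))) = ½·(81/2 − 21/2 + 63/2) = 123/4, so the K-coordinate is (123/4)/41 = 3/4.
[KNM] = ½·((-2)·(1/2−2) + (-27/4)·(2−4) + 7·(4−(1/2))) = ½·(3 + 27/2 + 49/2) = 41/2, so the L-coordinate is 1/2.
[KLN] = ½·((-2)·(-4−(1/2)) + (-7)·(1/2−4) + (-27/4)·(4−(-4))) = ½·(9 + 49/2 − 54) = -41/4, so the M-coordinate is -1/4.
Check: 3/4 + 1/2 − 1/4 = 1.

(3/4, 1/2, -1/4)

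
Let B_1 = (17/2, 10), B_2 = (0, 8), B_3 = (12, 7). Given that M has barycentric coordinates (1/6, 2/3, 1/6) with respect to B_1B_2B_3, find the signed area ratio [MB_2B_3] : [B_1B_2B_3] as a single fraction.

The signed ratio [MB_2B_3]/[B_1B_2B_3] equals the barycentric coordinate of M at vertex B_1, which is 1/6.

1/6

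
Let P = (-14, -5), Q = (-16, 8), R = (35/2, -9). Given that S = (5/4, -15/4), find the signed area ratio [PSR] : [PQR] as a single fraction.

[PQR] = ½·((-14)·(8−(-9)) + (-16)·(-9−(-5)) + (35/2)·(-5−8)) = ½·(-238 + 64 − 455/2) = -803/4.
[PSR] = ½·((-14)·(-15/4−(-9)) + (5/4)·(-9−(-5)) + (35/2)·(-5−(-15/4))) = ½·(-147/2 − 5 − 175/8) = -803/16, so the ratio is (-803/16)/(-803/4) = 1/4.

1/4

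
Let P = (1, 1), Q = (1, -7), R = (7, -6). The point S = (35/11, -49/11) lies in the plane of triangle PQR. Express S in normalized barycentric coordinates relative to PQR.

(3/11, 4/11, 4/11)

Signed area of the reference triangle: [PQR] = ½·(1·(-7−(-6)) + 1·(-6−1) + 7·(1−(-7))) = ½·(-1 − 7 + 56) = 24.
[SQR] = ½·((35/11)·(-7−(-6)) + 1·(-6−(-49/11)) + 7·(-49/11−(-7))) = ½·(-35/11 − 17/11 + 196/11) = 72/11, so the P-coordinate is (72/11)/24 = 3/11.
[PSR] = ½·(1·(-49/11−(-6)) + (35/11)·(-6−1) + 7·(1−(-49/11))) = ½·(17/11 − 245/11 + 420/11) = 96/11, so the Q-coordinate is 4/11.
[PQS] = ½·(1·(-7−(-49/11)) + 1·(-49/11−1) + (35/11)·(1−(-7))) = ½·(-28/11 − 60/11 + 280/11) = 96/11, so the R-coordinate is 4/11.
Check: 3/11 + 4/11 + 4/11 = 1.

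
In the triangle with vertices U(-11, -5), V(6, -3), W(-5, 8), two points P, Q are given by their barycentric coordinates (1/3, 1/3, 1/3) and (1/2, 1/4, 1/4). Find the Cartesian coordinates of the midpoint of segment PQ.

(-103/24, -5/8)

Barycentric coordinates of the midpoint are the average: (5/12, 7/24, 7/24).
Converting: (5/12)·U + (7/24)·V + (7/24)·W = (-103/24, -5/8).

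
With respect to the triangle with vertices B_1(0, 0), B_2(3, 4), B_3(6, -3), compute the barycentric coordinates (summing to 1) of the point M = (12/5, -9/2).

(9/10, -3/5, 7/10)

Signed area of the reference triangle: [B_1B_2B_3] = ½·(0·(4−(-3)) + 3·(-3−0) + 6·(0−4)) = ½·(0 − 9 − 24) = -33/2.
[MB_2B_3] = ½·((12/5)·(4−(-3)) + 3·(-3−(-9/2)) + 6·(-9/2−4)) = ½·(84/5 + 9/2 − 51) = -297/20, so the B_1-coordinate is (-297/20)/(-33/2) = 9/10.
[B_1MB_3] = ½·(0·(-9/2−(-3)) + (12/5)·(-3−0) + 6·(0−(-9/2))) = ½·(0 − 36/5 + 27) = 99/10, so the B_2-coordinate is -3/5.
[B_1B_2M] = ½·(0·(4−(-9/2)) + 3·(-9/2−0) + (12/5)·(0−4)) = ½·(0 − 27/2 − 48/5) = -231/20, so the B_3-coordinate is 7/10.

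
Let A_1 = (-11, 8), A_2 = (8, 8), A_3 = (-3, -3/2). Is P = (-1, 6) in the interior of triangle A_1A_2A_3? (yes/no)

yes

Barycentric coordinates of P: (127/361, 158/361, 4/19).
The three coordinates are positive, positive, positive; a point is interior exactly when all three are positive.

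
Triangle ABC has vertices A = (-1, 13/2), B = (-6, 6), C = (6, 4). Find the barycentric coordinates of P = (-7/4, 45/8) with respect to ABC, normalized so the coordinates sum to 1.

(1/4, 1/2, 1/4)

Signed area of the reference triangle: [ABC] = ½·((-1)·(6−4) + (-6)·(4−(13/2)) + 6·(13/2−6)) = ½·(-2 + 15 + 3) = 8.
[PBC] = ½·((-7/4)·(6−4) + (-6)·(4−(45/8)) + 6·(45/8−6)) = ½·(-7/2 + 39/4 − 9/4) = 2, so the A-coordinate is 2/8 = 1/4.
[APC] = ½·((-1)·(45/8−4) + (-7/4)·(4−(13/2)) + 6·(13/2−(45/8))) = ½·(-13/8 + 35/8 + 21/4) = 4, so the B-coordinate is 1/2.
[ABP] = ½·((-1)·(6−(45/8)) + (-6)·(45/8−(13/2)) + (-7/4)·(13/2−6)) = ½·(-3/8 + 21/4 − 7/8) = 2, so the C-coordinate is 1/4.
Check: 1/4 + 1/2 + 1/4 = 1.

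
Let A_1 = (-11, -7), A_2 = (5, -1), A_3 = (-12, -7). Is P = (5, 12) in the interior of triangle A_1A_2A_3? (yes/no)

no

Barycentric coordinates of P: (-221/6, 19/6, 104/3).
The three coordinates are negative, positive, positive; a point is interior exactly when all three are positive.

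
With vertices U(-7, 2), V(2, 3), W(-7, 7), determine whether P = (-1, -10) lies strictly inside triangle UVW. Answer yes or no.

no

Barycentric coordinates of P: (43/15, 2/3, -38/15).
The three coordinates are positive, positive, negative; a point is interior exactly when all three are positive.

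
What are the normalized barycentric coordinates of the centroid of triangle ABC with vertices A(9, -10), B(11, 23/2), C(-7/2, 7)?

(1/3, 1/3, 1/3)

The centroid is the average of the vertices, so each weight is 1/3.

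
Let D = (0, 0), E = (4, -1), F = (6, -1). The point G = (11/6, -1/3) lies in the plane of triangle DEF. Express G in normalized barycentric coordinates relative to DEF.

(2/3, 1/12, 1/4)

Signed area of the reference triangle: [DEF] = ½·(0·(-1−(-1)) + 4·(-1−0) + 6·(0−(-1))) = ½·(0 − 4 + 6) = 1.
[GEF] = ½·((11/6)·(-1−(-1)) + 4·(-1−(-1/3)) + 6·(-1/3−(-1))) = ½·(0 − 8/3 + 4) = 2/3, so the D-coordinate is (2/3)/1 = 2/3.
[DGF] = ½·(0·(-1/3−(-1)) + (11/6)·(-1−0) + 6·(0−(-1/3))) = ½·(0 − 11/6 + 2) = 1/12, so the E-coordinate is 1/12.
[DEG] = ½·(0·(-1−(-1/3)) + 4·(-1/3−0) + (11/6)·(0−(-1))) = ½·(0 − 4/3 + 11/6) = 1/4, so the F-coordinate is 1/4.
Check: 2/3 + 1/12 + 1/4 = 1.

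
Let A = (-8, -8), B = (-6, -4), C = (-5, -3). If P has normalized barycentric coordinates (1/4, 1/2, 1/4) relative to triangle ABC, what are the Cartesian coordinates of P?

(-25/4, -19/4)

P = (1/4)·A + (1/2)·B + (1/4)·C.
x-coordinate: (1/4)·(-8) + (1/2)·(-6) + (1/4)·(-5) = -25/4.
y-coordinate: (1/4)·(-8) + (1/2)·(-4) + (1/4)·(-3) = -19/4.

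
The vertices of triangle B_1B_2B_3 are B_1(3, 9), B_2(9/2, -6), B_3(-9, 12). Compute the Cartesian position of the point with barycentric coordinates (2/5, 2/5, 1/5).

(6/5, 18/5)

M = (2/5)·B_1 + (2/5)·B_2 + (1/5)·B_3.
x-coordinate: (2/5)·3 + (2/5)·(9/2) + (1/5)·(-9) = 6/5.
y-coordinate: (2/5)·9 + (2/5)·(-6) + (1/5)·12 = 18/5.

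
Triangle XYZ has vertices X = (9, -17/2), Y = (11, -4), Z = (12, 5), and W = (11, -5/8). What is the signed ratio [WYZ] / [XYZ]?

[XYZ] = ½·(9·(-4−5) + 11·(5−(-17/2)) + 12·(-17/2−(-4))) = ½·(-81 + 297/2 − 54) = 27/4.
[WYZ] = ½·(11·(-4−5) + 11·(5−(-5/8)) + 12·(-5/8−(-4))) = ½·(-99 + 495/8 + 81/2) = 27/16, so the ratio is (27/16)/(27/4) = 1/4.

1/4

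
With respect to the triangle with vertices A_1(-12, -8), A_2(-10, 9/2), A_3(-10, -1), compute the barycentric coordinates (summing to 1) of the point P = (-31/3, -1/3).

(1/6, 1/3, 1/2)

Signed area of the reference triangle: [A_1A_2A_3] = ½·((-12)·(9/2−(-1)) + (-10)·(-1−(-8)) + (-10)·(-8−(9/2))) = ½·(-66 − 70 + 125) = -11/2.
[PA_2A_3] = ½·((-31/3)·(9/2−(-1)) + (-10)·(-1−(-1/3)) + (-10)·(-1/3−(9/2))) = ½·(-341/6 + 20/3 + 145/3) = -11/12, so the A_1-coordinate is (-11/12)/(-11/2) = 1/6.
[A_1PA_3] = ½·((-12)·(-1/3−(-1)) + (-31/3)·(-1−(-8)) + (-10)·(-8−(-1/3))) = ½·(-8 − 217/3 + 230/3) = -11/6, so the A_2-coordinate is 1/3.
[A_1A_2P] = ½·((-12)·(9/2−(-1/3)) + (-10)·(-1/3−(-8)) + (-31/3)·(-8−(9/2))) = ½·(-58 − 230/3 + 775/6) = -11/4, so the A_3-coordinate is 1/2.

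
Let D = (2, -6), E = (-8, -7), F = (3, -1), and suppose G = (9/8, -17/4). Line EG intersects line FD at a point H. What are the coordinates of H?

(17/7, -27/7)

Barycentric coordinates of G with respect to DEF: (1/2, 1/8, 3/8).
On side FD the E-coordinate is zero; dropping G's E-weight 1/8 and renormalizing the remaining 3/8 : 1/2 gives weights 3/7, 4/7 on F, D.
H = (3/7)·(3, -1) + (4/7)·(2, -6) = (17/7, -27/7).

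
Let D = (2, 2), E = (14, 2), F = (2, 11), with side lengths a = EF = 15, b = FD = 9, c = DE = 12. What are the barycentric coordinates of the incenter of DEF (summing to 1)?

The incenter has barycentric coordinates proportional to the opposite side lengths: (15 : 9 : 12).
Normalizing by 15+9+12 = 36 gives (5/12, 1/4, 1/3).

(5/12, 1/4, 1/3)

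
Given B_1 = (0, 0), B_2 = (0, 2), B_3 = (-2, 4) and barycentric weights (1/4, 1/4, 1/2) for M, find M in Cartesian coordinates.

(-1, 5/2)

M = (1/4)·B_1 + (1/4)·B_2 + (1/2)·B_3.
x-coordinate: (1/4)·0 + (1/4)·0 + (1/2)·(-2) = -1.
y-coordinate: (1/4)·0 + (1/4)·2 + (1/2)·4 = 5/2.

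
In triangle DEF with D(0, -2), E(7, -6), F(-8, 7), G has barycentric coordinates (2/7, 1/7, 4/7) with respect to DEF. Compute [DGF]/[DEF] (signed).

The signed ratio [DGF]/[DEF] equals the barycentric coordinate of G at vertex E, which is 1/7.

1/7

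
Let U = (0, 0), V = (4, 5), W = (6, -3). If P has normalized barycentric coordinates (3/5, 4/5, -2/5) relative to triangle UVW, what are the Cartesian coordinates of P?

(4/5, 26/5)

P = (3/5)·U + (4/5)·V + (-2/5)·W.
x-coordinate: (3/5)·0 + (4/5)·4 + (-2/5)·6 = 4/5.
y-coordinate: (3/5)·0 + (4/5)·5 + (-2/5)·(-3) = 26/5.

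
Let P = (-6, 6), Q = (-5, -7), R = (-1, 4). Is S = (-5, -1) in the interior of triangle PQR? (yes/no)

yes

Barycentric coordinates of S: (8/21, 11/21, 2/21).
The three coordinates are positive, positive, positive; a point is interior exactly when all three are positive.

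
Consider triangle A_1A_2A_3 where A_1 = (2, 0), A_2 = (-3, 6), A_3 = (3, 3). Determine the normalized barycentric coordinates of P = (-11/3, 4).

Signed area of the reference triangle: [A_1A_2A_3] = ½·(2·(6−3) + (-3)·(3−0) + 3·(0−6)) = ½·(6 − 9 − 18) = -21/2.
[PA_2A_3] = ½·((-11/3)·(6−3) + (-3)·(3−4) + 3·(4−6)) = ½·(-11 + 3 − 6) = -7, so the A_1-coordinate is (-7)/(-21/2) = 2/3.
[A_1PA_3] = ½·(2·(4−3) + (-11/3)·(3−0) + 3·(0−4)) = ½·(2 − 11 − 12) = -21/2, so the A_2-coordinate is 1.
[A_1A_2P] = ½·(2·(6−4) + (-3)·(4−0) + (-11/3)·(0−6)) = ½·(4 − 12 + 22) = 7, so the A_3-coordinate is -2/3.
Check: 2/3 + 1 − 2/3 = 1.

(2/3, 1, -2/3)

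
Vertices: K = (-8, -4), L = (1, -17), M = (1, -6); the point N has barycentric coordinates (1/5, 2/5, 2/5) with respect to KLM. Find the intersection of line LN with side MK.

(-2, -16/3)

Line LN meets MK where the L-coordinate vanishes; zeroing N's L-weight and renormalizing leaves M, K-weights 2/5 : 1/5 → (2/3, 1/3).
So J = (2/3)·M + (1/3)·K = (-2, -16/3).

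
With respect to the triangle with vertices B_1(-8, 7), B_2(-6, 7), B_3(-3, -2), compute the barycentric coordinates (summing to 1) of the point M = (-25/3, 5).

(3/2, -13/18, 2/9)

Signed area of the reference triangle: [B_1B_2B_3] = ½·((-8)·(7−(-2)) + (-6)·(-2−7) + (-3)·(7−7)) = ½·(-72 + 54 + 0) = -9.
[MB_2B_3] = ½·((-25/3)·(7−(-2)) + (-6)·(-2−5) + (-3)·(5−7)) = ½·(-75 + 42 + 6) = -27/2, so the B_1-coordinate is (-27/2)/(-9) = 3/2.
[B_1MB_3] = ½·((-8)·(5−(-2)) + (-25/3)·(-2−7) + (-3)·(7−5)) = ½·(-56 + 75 − 6) = 13/2, so the B_2-coordinate is -13/18.
[B_1B_2M] = ½·((-8)·(7−5) + (-6)·(5−7) + (-25/3)·(7−7)) = ½·(-16 + 12 + 0) = -2, so the B_3-coordinate is 2/9.
Check: 3/2 − 13/18 + 2/9 = 1.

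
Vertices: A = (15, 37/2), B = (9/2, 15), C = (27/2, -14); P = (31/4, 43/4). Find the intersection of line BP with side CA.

(57/4, 9/4)

Barycentric coordinates of P with respect to ABC: (1/6, 2/3, 1/6).
On side CA the B-coordinate is zero; dropping P's B-weight 2/3 and renormalizing the remaining 1/6 : 1/6 gives weights 1/2, 1/2 on C, A.
Q = (1/2)·(27/2, -14) + (1/2)·(15, 37/2) = (57/4, 9/4).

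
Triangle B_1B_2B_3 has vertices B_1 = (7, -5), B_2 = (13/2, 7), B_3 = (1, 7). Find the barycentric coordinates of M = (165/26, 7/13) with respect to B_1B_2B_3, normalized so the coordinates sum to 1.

(7/13, 5/13, 1/13)

Signed area of the reference triangle: [B_1B_2B_3] = ½·(7·(7−7) + (13/2)·(7−(-5)) + 1·(-5−7)) = ½·(0 + 78 − 12) = 33.
[MB_2B_3] = ½·((165/26)·(7−7) + (13/2)·(7−(7/13)) + 1·(7/13−7)) = ½·(0 + 42 − 84/13) = 231/13, so the B_1-coordinate is (231/13)/33 = 7/13.
[B_1MB_3] = ½·(7·(7/13−7) + (165/26)·(7−(-5)) + 1·(-5−(7/13))) = ½·(-588/13 + 990/13 − 72/13) = 165/13, so the B_2-coordinate is 5/13.
[B_1B_2M] = ½·(7·(7−(7/13)) + (13/2)·(7/13−(-5)) + (165/26)·(-5−7)) = ½·(588/13 + 36 − 990/13) = 33/13, so the B_3-coordinate is 1/13.
Check: 7/13 + 5/13 + 1/13 = 1.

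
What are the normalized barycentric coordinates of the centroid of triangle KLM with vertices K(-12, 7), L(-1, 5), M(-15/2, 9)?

(1/3, 1/3, 1/3)

The centroid is the average of the vertices, so each weight is 1/3.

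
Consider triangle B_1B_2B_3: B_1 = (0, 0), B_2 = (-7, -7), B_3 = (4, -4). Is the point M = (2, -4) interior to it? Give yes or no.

Barycentric coordinates of M: (3/28, 1/7, 3/4).
The three coordinates are positive, positive, positive; a point is interior exactly when all three are positive.

yes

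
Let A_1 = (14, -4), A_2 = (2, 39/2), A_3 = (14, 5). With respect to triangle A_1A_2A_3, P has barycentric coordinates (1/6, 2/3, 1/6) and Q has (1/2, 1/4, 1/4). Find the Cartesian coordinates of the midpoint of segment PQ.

(17/2, 415/48)

Barycentric coordinates of the midpoint are the average: (1/3, 11/24, 5/24).
Converting: (1/3)·A_1 + (11/24)·A_2 + (5/24)·A_3 = (17/2, 415/48).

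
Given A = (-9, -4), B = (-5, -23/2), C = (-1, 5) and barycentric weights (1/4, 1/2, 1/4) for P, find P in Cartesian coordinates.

P = (1/4)·A + (1/2)·B + (1/4)·C.
x-coordinate: (1/4)·(-9) + (1/2)·(-5) + (1/4)·(-1) = -5.
y-coordinate: (1/4)·(-4) + (1/2)·(-23/2) + (1/4)·5 = -11/2.

(-5, -11/2)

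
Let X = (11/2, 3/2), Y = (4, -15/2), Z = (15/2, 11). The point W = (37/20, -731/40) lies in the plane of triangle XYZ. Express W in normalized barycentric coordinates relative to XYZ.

Signed area of the reference triangle: [XYZ] = ½·((11/2)·(-15/2−11) + 4·(11−(3/2)) + (15/2)·(3/2−(-15/2))) = ½·(-407/4 + 38 + 135/2) = 15/8.
[WYZ] = ½·((37/20)·(-15/2−11) + 4·(11−(-731/40)) + (15/2)·(-731/40−(-15/2))) = ½·(-1369/40 + 1171/10 − 1293/16) = 33/32, so the X-coordinate is (33/32)/(15/8) = 11/20.
[XWZ] = ½·((11/2)·(-731/40−11) + (37/20)·(11−(3/2)) + (15/2)·(3/2−(-731/40))) = ½·(-12881/80 + 703/40 + 2373/16) = 39/16, so the Y-coordinate is 13/10.
[XYW] = ½·((11/2)·(-15/2−(-731/40)) + 4·(-731/40−(3/2)) + (37/20)·(3/2−(-15/2))) = ½·(4741/80 − 791/10 + 333/20) = -51/32, so the Z-coordinate is -17/20.
Check: 11/20 + 13/10 − 17/20 = 1.

(11/20, 13/10, -17/20)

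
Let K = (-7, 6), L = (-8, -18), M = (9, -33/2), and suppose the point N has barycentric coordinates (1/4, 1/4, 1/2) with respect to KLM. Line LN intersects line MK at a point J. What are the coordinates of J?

Line LN meets MK where the L-coordinate vanishes; zeroing N's L-weight and renormalizing leaves M, K-weights 1/2 : 1/4 → (2/3, 1/3).
So J = (2/3)·M + (1/3)·K = (11/3, -9).

(11/3, -9)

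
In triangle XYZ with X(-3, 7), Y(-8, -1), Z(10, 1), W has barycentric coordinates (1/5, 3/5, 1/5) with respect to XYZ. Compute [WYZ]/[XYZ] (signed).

1/5

The signed ratio [WYZ]/[XYZ] equals the barycentric coordinate of W at vertex X, which is 1/5.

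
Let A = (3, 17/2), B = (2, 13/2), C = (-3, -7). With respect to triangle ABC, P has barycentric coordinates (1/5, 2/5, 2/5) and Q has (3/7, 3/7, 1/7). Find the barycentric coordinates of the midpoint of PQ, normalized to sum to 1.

(11/35, 29/70, 19/70)

Since both coordinate triples sum to 1, the midpoint's barycentrics are the componentwise average.
(1/5+3/7)/2 = 11/35; similarly 29/70 and 19/70.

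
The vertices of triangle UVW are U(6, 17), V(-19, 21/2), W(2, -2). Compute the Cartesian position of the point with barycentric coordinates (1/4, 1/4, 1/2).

P = (1/4)·U + (1/4)·V + (1/2)·W.
x-coordinate: (1/4)·6 + (1/4)·(-19) + (1/2)·2 = -9/4.
y-coordinate: (1/4)·17 + (1/4)·(21/2) + (1/2)·(-2) = 47/8.

(-9/4, 47/8)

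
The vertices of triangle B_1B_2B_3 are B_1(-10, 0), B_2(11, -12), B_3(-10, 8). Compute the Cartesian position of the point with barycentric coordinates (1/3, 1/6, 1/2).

M = (1/3)·B_1 + (1/6)·B_2 + (1/2)·B_3.
x-coordinate: (1/3)·(-10) + (1/6)·11 + (1/2)·(-10) = -13/2.
y-coordinate: (1/3)·0 + (1/6)·(-12) + (1/2)·8 = 2.

(-13/2, 2)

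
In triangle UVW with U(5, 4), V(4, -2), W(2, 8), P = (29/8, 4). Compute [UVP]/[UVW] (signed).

3/8

[UVW] = ½·(5·(-2−8) + 4·(8−4) + 2·(4−(-2))) = ½·(-50 + 16 + 12) = -11.
[UVP] = ½·(5·(-2−4) + 4·(4−4) + (29/8)·(4−(-2))) = ½·(-30 + 0 + 87/4) = -33/8, so the ratio is (-33/8)/(-11) = 3/8.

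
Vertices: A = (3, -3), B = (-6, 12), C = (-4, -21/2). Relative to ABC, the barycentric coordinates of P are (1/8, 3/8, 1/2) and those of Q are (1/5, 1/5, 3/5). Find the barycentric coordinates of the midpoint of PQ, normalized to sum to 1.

Since both coordinate triples sum to 1, the midpoint's barycentrics are the componentwise average.
(1/8+1/5)/2 = 13/80; similarly 23/80 and 11/20.

(13/80, 23/80, 11/20)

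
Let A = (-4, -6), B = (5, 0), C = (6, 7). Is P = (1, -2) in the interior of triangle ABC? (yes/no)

Barycentric coordinates of P: (26/57, 25/57, 2/19).
The three coordinates are positive, positive, positive; a point is interior exactly when all three are positive.

yes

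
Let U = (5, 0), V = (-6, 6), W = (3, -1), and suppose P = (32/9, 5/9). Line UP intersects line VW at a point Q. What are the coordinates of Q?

Barycentric coordinates of P with respect to UVW: (7/9, 1/9, 1/9).
On side VW the U-coordinate is zero; dropping P's U-weight 7/9 and renormalizing the remaining 1/9 : 1/9 gives weights 1/2, 1/2 on V, W.
Q = (1/2)·(-6, 6) + (1/2)·(3, -1) = (-3/2, 5/2).

(-3/2, 5/2)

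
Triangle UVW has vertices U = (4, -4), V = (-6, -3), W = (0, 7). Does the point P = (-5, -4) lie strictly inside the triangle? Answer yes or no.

no

Barycentric coordinates of P: (8/53, 99/106, -9/106).
The three coordinates are positive, positive, negative; a point is interior exactly when all three are positive.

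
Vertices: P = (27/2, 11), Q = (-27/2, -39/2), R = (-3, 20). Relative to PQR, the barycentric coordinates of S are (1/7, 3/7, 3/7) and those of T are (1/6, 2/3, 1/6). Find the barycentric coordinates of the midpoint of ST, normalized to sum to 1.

Since both coordinate triples sum to 1, the midpoint's barycentrics are the componentwise average.
(1/7+1/6)/2 = 13/84; similarly 23/42 and 25/84.

(13/84, 23/42, 25/84)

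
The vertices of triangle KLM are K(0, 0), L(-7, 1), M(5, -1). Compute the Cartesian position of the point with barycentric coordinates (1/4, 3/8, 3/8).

N = (1/4)·K + (3/8)·L + (3/8)·M.
x-coordinate: (1/4)·0 + (3/8)·(-7) + (3/8)·5 = -3/4.
y-coordinate: (1/4)·0 + (3/8)·1 + (3/8)·(-1) = 0.

(-3/4, 0)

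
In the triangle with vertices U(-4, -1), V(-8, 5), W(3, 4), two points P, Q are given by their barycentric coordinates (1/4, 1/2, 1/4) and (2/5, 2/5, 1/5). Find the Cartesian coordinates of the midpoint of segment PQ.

(-169/40, 113/40)

Barycentric coordinates of the midpoint are the average: (13/40, 9/20, 9/40).
Converting: (13/40)·U + (9/20)·V + (9/40)·W = (-169/40, 113/40).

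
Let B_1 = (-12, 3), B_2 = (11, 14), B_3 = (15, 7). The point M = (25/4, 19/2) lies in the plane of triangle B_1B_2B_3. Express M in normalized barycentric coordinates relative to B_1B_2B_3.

Signed area of the reference triangle: [B_1B_2B_3] = ½·((-12)·(14−7) + 11·(7−3) + 15·(3−14)) = ½·(-84 + 44 − 165) = -205/2.
[MB_2B_3] = ½·((25/4)·(14−7) + 11·(7−(19/2)) + 15·(19/2−14)) = ½·(175/4 − 55/2 − 135/2) = -205/8, so the B_1-coordinate is (-205/8)/(-205/2) = 1/4.
[B_1MB_3] = ½·((-12)·(19/2−7) + (25/4)·(7−3) + 15·(3−(19/2))) = ½·(-30 + 25 − 195/2) = -205/4, so the B_2-coordinate is 1/2.
[B_1B_2M] = ½·((-12)·(14−(19/2)) + 11·(19/2−3) + (25/4)·(3−14)) = ½·(-54 + 143/2 − 275/4) = -205/8, so the B_3-coordinate is 1/4.
Check: 1/4 + 1/2 + 1/4 = 1.

(1/4, 1/2, 1/4)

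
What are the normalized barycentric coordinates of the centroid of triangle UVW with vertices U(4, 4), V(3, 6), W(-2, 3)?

(1/3, 1/3, 1/3)

The centroid is the average of the vertices, so each weight is 1/3.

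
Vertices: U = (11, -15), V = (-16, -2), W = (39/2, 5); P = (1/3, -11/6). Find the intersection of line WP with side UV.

(-37/4, -21/4)

Barycentric coordinates of P with respect to UVW: (1/6, 1/2, 1/3).
On side UV the W-coordinate is zero; dropping P's W-weight 1/3 and renormalizing the remaining 1/6 : 1/2 gives weights 1/4, 3/4 on U, V.
Q = (1/4)·(11, -15) + (3/4)·(-16, -2) = (-37/4, -21/4).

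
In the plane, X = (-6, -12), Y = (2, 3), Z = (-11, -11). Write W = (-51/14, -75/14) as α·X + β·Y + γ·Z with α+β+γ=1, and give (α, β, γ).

Signed area of the reference triangle: [XYZ] = ½·((-6)·(3−(-11)) + 2·(-11−(-12)) + (-11)·(-12−3)) = ½·(-84 + 2 + 165) = 83/2.
[WYZ] = ½·((-51/14)·(3−(-11)) + 2·(-11−(-75/14)) + (-11)·(-75/14−3)) = ½·(-51 − 79/7 + 1287/14) = 415/28, so the X-coordinate is (415/28)/(83/2) = 5/14.
[XWZ] = ½·((-6)·(-75/14−(-11)) + (-51/14)·(-11−(-12)) + (-11)·(-12−(-75/14))) = ½·(-237/7 − 51/14 + 1023/14) = 249/14, so the Y-coordinate is 3/7.
[XYW] = ½·((-6)·(3−(-75/14)) + 2·(-75/14−(-12)) + (-51/14)·(-12−3)) = ½·(-351/7 + 93/7 + 765/14) = 249/28, so the Z-coordinate is 3/14.
Check: 5/14 + 3/7 + 3/14 = 1.

(5/14, 3/7, 3/14)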